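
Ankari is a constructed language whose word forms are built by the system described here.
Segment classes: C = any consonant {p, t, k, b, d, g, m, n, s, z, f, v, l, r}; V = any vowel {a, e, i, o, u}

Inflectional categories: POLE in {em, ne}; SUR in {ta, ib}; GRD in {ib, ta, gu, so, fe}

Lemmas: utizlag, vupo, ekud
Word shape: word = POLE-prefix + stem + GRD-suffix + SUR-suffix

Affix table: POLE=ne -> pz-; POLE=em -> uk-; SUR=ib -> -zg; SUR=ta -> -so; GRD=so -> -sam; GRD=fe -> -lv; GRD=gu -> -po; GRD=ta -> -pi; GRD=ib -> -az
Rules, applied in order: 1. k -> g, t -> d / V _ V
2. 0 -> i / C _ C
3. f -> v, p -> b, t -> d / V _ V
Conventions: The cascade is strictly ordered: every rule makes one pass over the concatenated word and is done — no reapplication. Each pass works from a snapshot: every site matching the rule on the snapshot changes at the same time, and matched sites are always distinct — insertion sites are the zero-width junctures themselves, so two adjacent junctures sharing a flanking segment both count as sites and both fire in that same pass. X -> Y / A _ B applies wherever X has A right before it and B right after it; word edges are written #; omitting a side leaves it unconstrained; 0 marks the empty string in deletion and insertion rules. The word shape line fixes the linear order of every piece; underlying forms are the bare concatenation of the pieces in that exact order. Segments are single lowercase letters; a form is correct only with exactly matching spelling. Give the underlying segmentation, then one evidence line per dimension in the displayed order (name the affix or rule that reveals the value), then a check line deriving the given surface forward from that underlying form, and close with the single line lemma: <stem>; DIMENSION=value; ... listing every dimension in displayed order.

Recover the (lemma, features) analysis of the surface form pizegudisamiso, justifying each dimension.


underlying: pz-ekud-sam-so
POLE=ne - signalled by the affix pz-
SUR=ta - signalled by the affix -so
GRD=so - signalled by the affix -sam
check: pzekudsamso -> pzegudsamso -> pizegudisamiso -> pizegudisamiso
lemma: ekud; POLE=ne; SUR=ta; GRD=so


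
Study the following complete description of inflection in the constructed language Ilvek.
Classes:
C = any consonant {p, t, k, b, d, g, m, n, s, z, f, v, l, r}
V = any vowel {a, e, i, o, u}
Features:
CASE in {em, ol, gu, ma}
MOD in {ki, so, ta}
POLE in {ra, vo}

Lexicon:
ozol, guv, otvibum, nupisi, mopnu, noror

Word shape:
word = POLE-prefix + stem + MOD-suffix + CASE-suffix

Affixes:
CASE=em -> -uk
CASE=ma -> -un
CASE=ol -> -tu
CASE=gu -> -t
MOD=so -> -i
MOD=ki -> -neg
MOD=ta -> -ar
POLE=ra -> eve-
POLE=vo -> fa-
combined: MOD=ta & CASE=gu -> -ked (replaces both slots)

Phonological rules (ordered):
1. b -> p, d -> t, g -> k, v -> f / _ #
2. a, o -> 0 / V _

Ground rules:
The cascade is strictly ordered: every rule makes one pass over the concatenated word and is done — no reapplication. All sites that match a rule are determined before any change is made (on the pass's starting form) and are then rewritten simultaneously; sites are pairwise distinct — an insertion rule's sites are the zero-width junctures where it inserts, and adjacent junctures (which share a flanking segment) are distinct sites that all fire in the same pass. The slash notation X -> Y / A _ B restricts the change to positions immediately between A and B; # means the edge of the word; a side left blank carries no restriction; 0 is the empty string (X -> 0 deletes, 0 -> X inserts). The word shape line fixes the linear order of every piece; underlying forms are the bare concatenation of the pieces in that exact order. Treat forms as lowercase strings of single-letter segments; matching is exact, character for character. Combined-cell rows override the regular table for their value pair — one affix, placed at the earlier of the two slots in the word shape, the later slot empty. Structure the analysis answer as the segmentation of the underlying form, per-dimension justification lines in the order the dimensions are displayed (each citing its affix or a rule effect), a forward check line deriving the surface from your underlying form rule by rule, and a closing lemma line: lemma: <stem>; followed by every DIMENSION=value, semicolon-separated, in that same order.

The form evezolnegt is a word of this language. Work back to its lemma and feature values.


underlying: eve-ozol-neg-t
CASE=gu - signalled by the affix -t
MOD=ki - signalled by the affix -neg
POLE=ra - signalled by the affix eve-
check: eveozolnegt -> eveozolnegt -> evezolnegt
lemma: ozol; CASE=gu; MOD=ki; POLE=ra


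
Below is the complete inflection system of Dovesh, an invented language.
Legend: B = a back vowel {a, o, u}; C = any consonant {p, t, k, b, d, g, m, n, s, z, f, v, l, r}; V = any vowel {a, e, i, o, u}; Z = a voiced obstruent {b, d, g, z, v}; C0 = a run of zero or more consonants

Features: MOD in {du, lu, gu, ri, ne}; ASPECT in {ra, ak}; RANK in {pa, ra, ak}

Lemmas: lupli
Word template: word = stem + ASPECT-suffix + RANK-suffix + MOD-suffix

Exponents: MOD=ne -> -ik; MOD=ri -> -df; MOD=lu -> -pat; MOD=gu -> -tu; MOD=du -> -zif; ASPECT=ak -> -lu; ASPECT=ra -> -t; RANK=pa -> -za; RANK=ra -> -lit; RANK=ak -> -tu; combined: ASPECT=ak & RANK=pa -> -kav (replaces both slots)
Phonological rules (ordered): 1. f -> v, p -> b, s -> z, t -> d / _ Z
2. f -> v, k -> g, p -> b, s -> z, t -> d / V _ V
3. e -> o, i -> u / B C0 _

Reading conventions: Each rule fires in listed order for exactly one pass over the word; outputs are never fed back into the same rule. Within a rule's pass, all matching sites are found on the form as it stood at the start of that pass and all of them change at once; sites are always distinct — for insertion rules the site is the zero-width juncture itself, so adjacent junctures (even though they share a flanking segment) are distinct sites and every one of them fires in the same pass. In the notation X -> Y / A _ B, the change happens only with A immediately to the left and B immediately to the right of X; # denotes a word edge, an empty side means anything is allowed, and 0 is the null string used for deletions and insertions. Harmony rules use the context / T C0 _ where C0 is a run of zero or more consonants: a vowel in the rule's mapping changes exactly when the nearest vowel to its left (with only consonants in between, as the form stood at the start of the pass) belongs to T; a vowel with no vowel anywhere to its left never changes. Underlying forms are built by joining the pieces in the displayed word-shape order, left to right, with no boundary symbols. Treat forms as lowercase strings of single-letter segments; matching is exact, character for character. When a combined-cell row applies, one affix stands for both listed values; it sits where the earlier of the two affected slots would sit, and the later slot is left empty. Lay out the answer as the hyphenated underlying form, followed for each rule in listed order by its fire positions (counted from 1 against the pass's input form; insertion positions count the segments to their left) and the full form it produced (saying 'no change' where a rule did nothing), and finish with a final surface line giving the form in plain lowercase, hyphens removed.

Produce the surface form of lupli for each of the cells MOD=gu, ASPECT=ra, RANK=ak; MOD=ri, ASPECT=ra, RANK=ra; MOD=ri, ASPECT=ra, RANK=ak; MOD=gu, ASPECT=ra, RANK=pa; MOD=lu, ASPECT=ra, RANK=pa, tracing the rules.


cell MOD=gu, ASPECT=ra, RANK=ak:
underlying: lupli-t-tu-tu
1. f -> v, p -> b, s -> z, t -> d / _ Z: no change
2. f -> v, k -> g, p -> b, s -> z, t -> d / V _ V: fires at position(s) 9: luplittudu
3. e -> o, i -> u / B C0 _: fires at position(s) 5: lupluttudu
surface: lupluttudu

cell MOD=ri, ASPECT=ra, RANK=ra:
underlying: lupli-t-lit-df
1. f -> v, p -> b, s -> z, t -> d / _ Z: fires at position(s) 9: luplitliddf
2. f -> v, k -> g, p -> b, s -> z, t -> d / V _ V: no change
3. e -> o, i -> u / B C0 _: fires at position(s) 5: luplutliddf
surface: luplutliddf

cell MOD=ri, ASPECT=ra, RANK=ak:
underlying: lupli-t-tu-df
1. f -> v, p -> b, s -> z, t -> d / _ Z: no change
2. f -> v, k -> g, p -> b, s -> z, t -> d / V _ V: no change
3. e -> o, i -> u / B C0 _: fires at position(s) 5: lupluttudf
surface: lupluttudf

cell MOD=gu, ASPECT=ra, RANK=pa:
underlying: lupli-t-za-tu
1. f -> v, p -> b, s -> z, t -> d / _ Z: fires at position(s) 6: luplidzatu
2. f -> v, k -> g, p -> b, s -> z, t -> d / V _ V: fires at position(s) 9: luplidzadu
3. e -> o, i -> u / B C0 _: fires at position(s) 5: lupludzadu
surface: lupludzadu

cell MOD=lu, ASPECT=ra, RANK=pa:
underlying: lupli-t-za-pat
1. f -> v, p -> b, s -> z, t -> d / _ Z: fires at position(s) 6: luplidzapat
2. f -> v, k -> g, p -> b, s -> z, t -> d / V _ V: fires at position(s) 9: luplidzabat
3. e -> o, i -> u / B C0 _: fires at position(s) 5: lupludzabat
surface: lupludzabat


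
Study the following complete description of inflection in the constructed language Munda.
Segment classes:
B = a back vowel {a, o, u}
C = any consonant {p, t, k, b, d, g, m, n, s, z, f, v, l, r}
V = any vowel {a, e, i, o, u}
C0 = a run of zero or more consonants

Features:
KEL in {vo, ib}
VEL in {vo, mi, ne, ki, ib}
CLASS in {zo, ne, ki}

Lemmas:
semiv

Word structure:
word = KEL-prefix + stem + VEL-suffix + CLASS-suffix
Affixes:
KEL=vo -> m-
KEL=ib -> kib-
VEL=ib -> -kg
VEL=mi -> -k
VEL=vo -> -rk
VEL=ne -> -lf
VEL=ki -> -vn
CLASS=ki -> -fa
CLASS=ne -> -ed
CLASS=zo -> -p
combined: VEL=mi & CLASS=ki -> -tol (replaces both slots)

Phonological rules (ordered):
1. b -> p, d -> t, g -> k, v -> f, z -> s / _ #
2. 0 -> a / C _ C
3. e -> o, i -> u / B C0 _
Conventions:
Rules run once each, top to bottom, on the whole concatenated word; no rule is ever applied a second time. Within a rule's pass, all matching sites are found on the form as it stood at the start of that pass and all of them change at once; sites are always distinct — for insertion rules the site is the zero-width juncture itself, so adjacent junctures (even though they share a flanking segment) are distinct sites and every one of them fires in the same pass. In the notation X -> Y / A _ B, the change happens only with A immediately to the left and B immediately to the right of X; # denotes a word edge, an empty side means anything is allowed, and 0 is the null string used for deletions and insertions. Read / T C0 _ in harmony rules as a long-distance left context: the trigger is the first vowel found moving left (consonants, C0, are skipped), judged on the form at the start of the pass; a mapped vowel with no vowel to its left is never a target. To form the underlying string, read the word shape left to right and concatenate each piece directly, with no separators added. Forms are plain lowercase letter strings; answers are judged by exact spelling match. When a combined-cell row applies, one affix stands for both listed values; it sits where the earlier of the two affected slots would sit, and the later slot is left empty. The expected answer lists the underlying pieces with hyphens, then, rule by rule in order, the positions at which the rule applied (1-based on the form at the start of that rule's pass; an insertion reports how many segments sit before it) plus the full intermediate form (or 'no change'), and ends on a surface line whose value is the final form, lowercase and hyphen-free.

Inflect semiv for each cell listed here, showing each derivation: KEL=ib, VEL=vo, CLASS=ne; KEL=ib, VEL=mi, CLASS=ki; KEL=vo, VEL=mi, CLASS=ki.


cell KEL=ib, VEL=vo, CLASS=ne:
underlying: kib-semiv-rk-ed
1. b -> p, d -> t, g -> k, v -> f, z -> s / _ #: fires at position(s) 12: kibsemivrket
2. 0 -> a / C _ C: inserts after position(s) 3, 8, 9: kibasemivaraket
3. e -> o, i -> u / B C0 _: fires at position(s) 6, 14: kibasomivarakot
surface: kibasomivarakot

cell KEL=ib, VEL=mi, CLASS=ki:
underlying: kib-semiv-tol
1. b -> p, d -> t, g -> k, v -> f, z -> s / _ #: no change
2. 0 -> a / C _ C: inserts after position(s) 3, 8: kibasemivatol
3. e -> o, i -> u / B C0 _: fires at position(s) 6: kibasomivatol
surface: kibasomivatol

cell KEL=vo, VEL=mi, CLASS=ki:
underlying: m-semiv-tol
1. b -> p, d -> t, g -> k, v -> f, z -> s / _ #: no change
2. 0 -> a / C _ C: inserts after position(s) 1, 6: masemivatol
3. e -> o, i -> u / B C0 _: fires at position(s) 4: masomivatol
surface: masomivatol


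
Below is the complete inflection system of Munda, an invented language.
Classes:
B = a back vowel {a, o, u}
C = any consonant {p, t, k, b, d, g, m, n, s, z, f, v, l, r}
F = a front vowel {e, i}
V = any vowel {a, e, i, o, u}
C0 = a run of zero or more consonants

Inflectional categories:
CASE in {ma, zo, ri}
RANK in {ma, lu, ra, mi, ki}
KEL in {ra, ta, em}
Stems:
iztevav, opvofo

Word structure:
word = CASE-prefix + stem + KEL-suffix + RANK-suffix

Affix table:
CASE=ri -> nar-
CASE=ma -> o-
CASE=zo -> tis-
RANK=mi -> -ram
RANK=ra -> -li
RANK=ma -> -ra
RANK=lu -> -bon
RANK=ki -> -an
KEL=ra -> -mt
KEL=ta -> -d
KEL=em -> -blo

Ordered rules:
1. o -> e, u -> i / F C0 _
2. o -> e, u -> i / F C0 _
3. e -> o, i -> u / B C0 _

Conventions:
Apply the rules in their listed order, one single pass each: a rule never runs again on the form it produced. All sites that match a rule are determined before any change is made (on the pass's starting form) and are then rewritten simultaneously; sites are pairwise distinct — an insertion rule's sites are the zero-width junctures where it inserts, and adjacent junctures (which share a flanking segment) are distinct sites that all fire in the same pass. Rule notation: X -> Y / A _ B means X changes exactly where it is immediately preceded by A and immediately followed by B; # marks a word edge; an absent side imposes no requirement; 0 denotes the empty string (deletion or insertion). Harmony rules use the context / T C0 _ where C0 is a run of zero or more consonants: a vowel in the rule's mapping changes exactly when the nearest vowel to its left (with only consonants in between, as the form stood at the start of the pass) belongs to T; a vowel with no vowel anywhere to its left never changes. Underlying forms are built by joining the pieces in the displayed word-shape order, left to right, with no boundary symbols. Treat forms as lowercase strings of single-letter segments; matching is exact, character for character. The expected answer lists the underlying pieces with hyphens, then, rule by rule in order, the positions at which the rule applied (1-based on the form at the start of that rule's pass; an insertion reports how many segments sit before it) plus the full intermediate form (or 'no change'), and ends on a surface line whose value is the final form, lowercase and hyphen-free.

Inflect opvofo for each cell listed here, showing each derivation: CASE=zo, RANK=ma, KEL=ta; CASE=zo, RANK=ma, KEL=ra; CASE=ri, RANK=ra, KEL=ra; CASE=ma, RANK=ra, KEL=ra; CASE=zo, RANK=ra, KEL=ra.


cell CASE=zo, RANK=ma, KEL=ta:
underlying: tis-opvofo-d-ra
1. o -> e, u -> i / F C0 _: fires at position(s) 4: tisepvofodra
2. o -> e, u -> i / F C0 _: fires at position(s) 7: tisepvefodra
3. e -> o, i -> u / B C0 _: no change
surface: tisepvefodra

cell CASE=zo, RANK=ma, KEL=ra:
underlying: tis-opvofo-mt-ra
1. o -> e, u -> i / F C0 _: fires at position(s) 4: tisepvofomtra
2. o -> e, u -> i / F C0 _: fires at position(s) 7: tisepvefomtra
3. e -> o, i -> u / B C0 _: no change
surface: tisepvefomtra

cell CASE=ri, RANK=ra, KEL=ra:
underlying: nar-opvofo-mt-li
1. o -> e, u -> i / F C0 _: no change
2. o -> e, u -> i / F C0 _: no change
3. e -> o, i -> u / B C0 _: fires at position(s) 13: naropvofomtlu
surface: naropvofomtlu

cell CASE=ma, RANK=ra, KEL=ra:
underlying: o-opvofo-mt-li
1. o -> e, u -> i / F C0 _: no change
2. o -> e, u -> i / F C0 _: no change
3. e -> o, i -> u / B C0 _: fires at position(s) 11: oopvofomtlu
surface: oopvofomtlu

cell CASE=zo, RANK=ra, KEL=ra:
underlying: tis-opvofo-mt-li
1. o -> e, u -> i / F C0 _: fires at position(s) 4: tisepvofomtli
2. o -> e, u -> i / F C0 _: fires at position(s) 7: tisepvefomtli
3. e -> o, i -> u / B C0 _: fires at position(s) 13: tisepvefomtlu
surface: tisepvefomtlu


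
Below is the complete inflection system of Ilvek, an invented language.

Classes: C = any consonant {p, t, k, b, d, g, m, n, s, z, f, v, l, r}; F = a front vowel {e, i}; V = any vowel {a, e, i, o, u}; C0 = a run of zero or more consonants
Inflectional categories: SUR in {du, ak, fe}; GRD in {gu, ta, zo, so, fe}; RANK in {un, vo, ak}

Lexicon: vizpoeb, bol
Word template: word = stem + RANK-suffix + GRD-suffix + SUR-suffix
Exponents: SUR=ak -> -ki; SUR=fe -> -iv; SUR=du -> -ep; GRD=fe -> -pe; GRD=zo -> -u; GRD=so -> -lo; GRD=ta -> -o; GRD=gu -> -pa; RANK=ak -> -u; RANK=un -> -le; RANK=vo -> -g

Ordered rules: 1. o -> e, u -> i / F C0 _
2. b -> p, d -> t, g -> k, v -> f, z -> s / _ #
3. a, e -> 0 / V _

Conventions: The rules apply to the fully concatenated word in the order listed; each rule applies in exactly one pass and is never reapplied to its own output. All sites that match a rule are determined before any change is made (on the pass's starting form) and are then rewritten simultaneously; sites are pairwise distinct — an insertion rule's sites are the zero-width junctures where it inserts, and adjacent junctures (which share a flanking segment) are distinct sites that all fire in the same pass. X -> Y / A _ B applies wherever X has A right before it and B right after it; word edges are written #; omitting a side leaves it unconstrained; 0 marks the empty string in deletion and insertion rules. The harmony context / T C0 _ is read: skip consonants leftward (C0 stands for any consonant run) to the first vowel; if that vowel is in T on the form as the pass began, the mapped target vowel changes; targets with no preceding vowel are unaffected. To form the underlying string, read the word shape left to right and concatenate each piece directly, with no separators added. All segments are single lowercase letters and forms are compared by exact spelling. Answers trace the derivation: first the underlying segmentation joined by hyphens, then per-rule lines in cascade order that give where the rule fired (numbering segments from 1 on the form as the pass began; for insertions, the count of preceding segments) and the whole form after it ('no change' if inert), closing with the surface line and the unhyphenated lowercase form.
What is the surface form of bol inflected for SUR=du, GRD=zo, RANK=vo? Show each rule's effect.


underlying: bol-g-u-ep
1. o -> e, u -> i / F C0 _: no change
2. b -> p, d -> t, g -> k, v -> f, z -> s / _ #: no change
3. a, e -> 0 / V _: fires at position(s) 6: bolgup
surface: bolgup


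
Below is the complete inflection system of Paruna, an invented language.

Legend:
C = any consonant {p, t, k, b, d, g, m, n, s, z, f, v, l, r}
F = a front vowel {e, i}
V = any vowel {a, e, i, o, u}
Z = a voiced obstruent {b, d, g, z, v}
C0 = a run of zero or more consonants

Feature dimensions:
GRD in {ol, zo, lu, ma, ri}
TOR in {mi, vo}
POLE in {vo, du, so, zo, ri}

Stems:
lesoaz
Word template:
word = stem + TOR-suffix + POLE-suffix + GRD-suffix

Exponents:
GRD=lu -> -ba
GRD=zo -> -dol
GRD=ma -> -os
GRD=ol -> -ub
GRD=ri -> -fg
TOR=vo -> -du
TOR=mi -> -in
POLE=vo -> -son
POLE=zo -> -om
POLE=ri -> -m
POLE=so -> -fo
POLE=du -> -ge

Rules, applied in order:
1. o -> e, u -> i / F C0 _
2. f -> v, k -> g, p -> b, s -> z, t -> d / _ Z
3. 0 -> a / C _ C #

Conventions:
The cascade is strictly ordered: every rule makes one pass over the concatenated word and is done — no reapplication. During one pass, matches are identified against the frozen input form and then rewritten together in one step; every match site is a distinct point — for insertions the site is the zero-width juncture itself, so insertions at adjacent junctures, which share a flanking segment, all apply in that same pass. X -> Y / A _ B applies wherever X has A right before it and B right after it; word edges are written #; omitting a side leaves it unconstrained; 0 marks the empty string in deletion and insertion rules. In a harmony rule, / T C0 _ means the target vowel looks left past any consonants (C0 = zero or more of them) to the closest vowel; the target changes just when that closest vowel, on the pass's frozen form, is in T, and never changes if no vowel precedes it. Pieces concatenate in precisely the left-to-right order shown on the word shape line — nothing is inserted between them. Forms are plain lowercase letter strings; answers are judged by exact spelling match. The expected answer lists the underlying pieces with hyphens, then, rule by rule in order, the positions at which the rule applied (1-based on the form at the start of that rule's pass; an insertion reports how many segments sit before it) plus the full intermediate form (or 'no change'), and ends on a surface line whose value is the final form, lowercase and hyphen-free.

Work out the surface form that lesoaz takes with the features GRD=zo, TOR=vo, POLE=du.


underlying: lesoaz-du-ge-dol
1. o -> e, u -> i / F C0 _: fires at position(s) 4, 12: leseazdugedel
2. f -> v, k -> g, p -> b, s -> z, t -> d / _ Z: no change
3. 0 -> a / C _ C #: no change
surface: leseazdugedel


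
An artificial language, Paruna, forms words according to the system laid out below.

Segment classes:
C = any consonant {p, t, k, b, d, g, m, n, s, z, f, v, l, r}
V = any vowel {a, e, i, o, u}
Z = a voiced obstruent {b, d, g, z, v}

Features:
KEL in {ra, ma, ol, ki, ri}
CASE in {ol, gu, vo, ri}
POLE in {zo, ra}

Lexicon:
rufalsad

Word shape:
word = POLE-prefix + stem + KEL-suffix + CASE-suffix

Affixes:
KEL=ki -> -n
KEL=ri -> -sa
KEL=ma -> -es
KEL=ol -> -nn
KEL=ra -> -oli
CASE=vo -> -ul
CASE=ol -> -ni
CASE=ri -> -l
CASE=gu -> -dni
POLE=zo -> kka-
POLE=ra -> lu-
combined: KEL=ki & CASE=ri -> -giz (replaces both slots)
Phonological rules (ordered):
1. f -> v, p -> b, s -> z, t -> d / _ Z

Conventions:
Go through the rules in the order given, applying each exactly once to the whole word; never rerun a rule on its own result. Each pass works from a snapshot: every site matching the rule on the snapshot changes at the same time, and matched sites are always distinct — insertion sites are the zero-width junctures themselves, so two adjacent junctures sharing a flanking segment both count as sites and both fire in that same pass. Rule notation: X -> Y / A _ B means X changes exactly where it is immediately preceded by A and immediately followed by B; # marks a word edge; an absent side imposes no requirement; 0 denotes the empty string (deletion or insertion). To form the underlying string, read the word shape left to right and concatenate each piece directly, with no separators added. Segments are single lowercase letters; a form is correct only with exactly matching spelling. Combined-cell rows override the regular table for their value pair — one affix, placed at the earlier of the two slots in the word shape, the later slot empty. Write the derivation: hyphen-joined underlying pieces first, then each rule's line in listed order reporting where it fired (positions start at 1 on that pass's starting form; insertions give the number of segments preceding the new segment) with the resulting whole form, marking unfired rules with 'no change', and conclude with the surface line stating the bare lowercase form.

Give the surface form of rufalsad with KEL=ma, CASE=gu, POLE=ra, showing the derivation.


underlying: lu-rufalsad-es-dni
1. f -> v, p -> b, s -> z, t -> d / _ Z: fires at position(s) 12: lurufalsadezdni
surface: lurufalsadezdni


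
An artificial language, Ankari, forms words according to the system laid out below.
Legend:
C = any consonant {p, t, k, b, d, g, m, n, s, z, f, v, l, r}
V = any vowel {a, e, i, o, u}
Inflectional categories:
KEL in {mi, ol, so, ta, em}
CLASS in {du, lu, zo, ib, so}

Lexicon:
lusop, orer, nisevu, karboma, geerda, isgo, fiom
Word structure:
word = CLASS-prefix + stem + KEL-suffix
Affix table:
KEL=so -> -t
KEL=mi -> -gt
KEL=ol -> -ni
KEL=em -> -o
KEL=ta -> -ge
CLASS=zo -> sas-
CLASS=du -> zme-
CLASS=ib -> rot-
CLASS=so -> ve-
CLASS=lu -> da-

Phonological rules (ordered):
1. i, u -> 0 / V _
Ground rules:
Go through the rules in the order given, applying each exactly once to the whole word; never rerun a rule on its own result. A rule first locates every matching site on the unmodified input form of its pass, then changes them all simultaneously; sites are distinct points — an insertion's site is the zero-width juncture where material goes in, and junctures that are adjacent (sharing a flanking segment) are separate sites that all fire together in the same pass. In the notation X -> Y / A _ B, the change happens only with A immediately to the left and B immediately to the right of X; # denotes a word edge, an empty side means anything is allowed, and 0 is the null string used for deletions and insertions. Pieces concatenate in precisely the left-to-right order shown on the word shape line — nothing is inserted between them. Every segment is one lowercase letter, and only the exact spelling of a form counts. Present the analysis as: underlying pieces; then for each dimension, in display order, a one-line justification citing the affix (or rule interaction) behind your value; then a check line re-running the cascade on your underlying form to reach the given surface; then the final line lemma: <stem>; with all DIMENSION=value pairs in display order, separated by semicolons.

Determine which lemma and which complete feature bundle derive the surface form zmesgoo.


underlying: zme-isgo-o
KEL=em - signalled by the affix -o
CLASS=du - signalled by the affix zme-
check: zmeisgoo -> zmesgoo
lemma: isgo; KEL=em; CLASS=du


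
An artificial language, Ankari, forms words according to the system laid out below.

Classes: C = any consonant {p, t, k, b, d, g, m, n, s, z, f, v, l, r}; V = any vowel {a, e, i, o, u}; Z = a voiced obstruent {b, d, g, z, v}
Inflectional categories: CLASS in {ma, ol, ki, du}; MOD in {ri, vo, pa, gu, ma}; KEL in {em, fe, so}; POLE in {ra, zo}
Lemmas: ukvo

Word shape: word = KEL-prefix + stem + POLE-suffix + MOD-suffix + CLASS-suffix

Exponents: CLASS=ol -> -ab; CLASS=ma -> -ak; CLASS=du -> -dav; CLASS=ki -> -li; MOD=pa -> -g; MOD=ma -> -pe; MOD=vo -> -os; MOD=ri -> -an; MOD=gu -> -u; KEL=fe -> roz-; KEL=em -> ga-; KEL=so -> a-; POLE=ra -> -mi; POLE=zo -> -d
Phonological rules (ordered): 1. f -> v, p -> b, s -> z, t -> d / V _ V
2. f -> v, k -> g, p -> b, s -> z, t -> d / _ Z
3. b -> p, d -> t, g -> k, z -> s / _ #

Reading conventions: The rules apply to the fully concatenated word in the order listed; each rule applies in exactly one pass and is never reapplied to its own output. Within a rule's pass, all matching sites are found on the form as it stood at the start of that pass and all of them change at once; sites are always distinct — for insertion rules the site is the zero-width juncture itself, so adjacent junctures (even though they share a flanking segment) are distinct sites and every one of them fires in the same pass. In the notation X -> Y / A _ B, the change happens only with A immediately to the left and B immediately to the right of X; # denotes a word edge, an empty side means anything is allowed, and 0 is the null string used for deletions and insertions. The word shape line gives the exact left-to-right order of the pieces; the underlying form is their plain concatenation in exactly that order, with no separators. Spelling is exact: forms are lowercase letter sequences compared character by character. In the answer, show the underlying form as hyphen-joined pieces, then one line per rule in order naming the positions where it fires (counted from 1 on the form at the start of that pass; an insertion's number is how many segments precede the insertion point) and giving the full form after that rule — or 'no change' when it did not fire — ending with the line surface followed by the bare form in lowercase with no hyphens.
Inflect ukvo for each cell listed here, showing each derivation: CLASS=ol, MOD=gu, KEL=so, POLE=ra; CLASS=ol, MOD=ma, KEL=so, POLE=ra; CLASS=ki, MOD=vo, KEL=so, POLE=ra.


cell CLASS=ol, MOD=gu, KEL=so, POLE=ra:
underlying: a-ukvo-mi-u-ab
1. f -> v, p -> b, s -> z, t -> d / V _ V: no change
2. f -> v, k -> g, p -> b, s -> z, t -> d / _ Z: fires at position(s) 3: augvomiuab
3. b -> p, d -> t, g -> k, z -> s / _ #: fires at position(s) 10: augvomiuap
surface: augvomiuap

cell CLASS=ol, MOD=ma, KEL=so, POLE=ra:
underlying: a-ukvo-mi-pe-ab
1. f -> v, p -> b, s -> z, t -> d / V _ V: fires at position(s) 8: aukvomibeab
2. f -> v, k -> g, p -> b, s -> z, t -> d / _ Z: fires at position(s) 3: augvomibeab
3. b -> p, d -> t, g -> k, z -> s / _ #: fires at position(s) 11: augvomibeap
surface: augvomibeap

cell CLASS=ki, MOD=vo, KEL=so, POLE=ra:
underlying: a-ukvo-mi-os-li
1. f -> v, p -> b, s -> z, t -> d / V _ V: no change
2. f -> v, k -> g, p -> b, s -> z, t -> d / _ Z: fires at position(s) 3: augvomiosli
3. b -> p, d -> t, g -> k, z -> s / _ #: no change
surface: augvomiosli


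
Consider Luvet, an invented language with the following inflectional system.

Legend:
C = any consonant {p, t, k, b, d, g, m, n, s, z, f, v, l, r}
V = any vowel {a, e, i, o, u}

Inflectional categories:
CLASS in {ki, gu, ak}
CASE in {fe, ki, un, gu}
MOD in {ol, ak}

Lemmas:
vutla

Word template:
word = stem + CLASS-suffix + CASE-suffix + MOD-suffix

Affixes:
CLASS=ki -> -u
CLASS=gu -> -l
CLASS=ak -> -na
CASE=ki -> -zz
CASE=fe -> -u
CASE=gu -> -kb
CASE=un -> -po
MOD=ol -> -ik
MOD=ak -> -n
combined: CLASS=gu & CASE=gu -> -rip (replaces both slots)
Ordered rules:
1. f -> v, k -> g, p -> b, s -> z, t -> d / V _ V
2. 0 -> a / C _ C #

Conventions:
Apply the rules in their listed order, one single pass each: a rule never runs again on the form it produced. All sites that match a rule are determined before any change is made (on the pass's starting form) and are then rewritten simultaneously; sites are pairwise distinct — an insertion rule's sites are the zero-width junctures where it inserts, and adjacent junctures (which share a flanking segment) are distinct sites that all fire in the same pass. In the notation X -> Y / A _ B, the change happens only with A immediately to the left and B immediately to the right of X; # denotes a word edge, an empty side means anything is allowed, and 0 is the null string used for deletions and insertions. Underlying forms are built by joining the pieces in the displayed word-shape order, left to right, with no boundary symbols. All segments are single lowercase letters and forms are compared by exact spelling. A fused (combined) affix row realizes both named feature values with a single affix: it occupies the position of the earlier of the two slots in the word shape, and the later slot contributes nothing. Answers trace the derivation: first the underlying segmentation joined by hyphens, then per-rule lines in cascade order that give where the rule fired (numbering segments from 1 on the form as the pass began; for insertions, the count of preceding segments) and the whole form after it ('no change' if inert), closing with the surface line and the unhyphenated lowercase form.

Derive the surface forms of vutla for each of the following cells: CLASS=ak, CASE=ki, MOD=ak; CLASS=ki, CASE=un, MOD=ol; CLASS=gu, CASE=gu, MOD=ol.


cell CLASS=ak, CASE=ki, MOD=ak:
underlying: vutla-na-zz-n
1. f -> v, k -> g, p -> b, s -> z, t -> d / V _ V: no change
2. 0 -> a / C _ C #: inserts after position(s) 9: vutlanazzan
surface: vutlanazzan

cell CLASS=ki, CASE=un, MOD=ol:
underlying: vutla-u-po-ik
1. f -> v, k -> g, p -> b, s -> z, t -> d / V _ V: fires at position(s) 7: vutlauboik
2. 0 -> a / C _ C #: no change
surface: vutlauboik

cell CLASS=gu, CASE=gu, MOD=ol:
underlying: vutla-rip-ik
1. f -> v, k -> g, p -> b, s -> z, t -> d / V _ V: fires at position(s) 8: vutlaribik
2. 0 -> a / C _ C #: no change
surface: vutlaribik


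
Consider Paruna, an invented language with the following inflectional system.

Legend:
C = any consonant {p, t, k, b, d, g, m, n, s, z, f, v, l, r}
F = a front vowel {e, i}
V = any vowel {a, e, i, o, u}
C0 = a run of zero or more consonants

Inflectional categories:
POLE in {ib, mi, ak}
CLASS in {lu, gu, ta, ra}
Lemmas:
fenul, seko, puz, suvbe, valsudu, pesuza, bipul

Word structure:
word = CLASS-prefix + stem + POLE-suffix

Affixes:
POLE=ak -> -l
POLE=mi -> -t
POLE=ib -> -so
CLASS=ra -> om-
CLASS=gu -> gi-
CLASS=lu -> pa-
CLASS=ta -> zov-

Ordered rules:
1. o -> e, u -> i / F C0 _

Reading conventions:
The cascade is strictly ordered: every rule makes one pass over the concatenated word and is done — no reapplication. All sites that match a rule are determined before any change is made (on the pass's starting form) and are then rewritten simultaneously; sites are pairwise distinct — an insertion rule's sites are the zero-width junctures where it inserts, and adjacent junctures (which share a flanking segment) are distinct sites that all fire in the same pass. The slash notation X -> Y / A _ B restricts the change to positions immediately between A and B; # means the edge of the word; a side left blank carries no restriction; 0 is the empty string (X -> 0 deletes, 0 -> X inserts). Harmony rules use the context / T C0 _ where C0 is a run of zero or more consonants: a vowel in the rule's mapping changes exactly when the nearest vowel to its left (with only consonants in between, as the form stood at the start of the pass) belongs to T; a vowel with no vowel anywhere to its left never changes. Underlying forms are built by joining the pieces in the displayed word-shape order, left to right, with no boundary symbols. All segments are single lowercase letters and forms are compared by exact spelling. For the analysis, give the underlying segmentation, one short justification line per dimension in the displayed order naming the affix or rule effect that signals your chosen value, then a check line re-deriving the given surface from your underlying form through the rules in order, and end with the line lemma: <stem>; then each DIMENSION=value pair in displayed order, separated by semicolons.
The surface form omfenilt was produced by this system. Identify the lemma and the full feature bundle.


underlying: om-fenul-t
POLE=mi - signalled by the affix -t
CLASS=ra - signalled by the affix om-
check: omfenult -> omfenilt
lemma: fenul; POLE=mi; CLASS=ra


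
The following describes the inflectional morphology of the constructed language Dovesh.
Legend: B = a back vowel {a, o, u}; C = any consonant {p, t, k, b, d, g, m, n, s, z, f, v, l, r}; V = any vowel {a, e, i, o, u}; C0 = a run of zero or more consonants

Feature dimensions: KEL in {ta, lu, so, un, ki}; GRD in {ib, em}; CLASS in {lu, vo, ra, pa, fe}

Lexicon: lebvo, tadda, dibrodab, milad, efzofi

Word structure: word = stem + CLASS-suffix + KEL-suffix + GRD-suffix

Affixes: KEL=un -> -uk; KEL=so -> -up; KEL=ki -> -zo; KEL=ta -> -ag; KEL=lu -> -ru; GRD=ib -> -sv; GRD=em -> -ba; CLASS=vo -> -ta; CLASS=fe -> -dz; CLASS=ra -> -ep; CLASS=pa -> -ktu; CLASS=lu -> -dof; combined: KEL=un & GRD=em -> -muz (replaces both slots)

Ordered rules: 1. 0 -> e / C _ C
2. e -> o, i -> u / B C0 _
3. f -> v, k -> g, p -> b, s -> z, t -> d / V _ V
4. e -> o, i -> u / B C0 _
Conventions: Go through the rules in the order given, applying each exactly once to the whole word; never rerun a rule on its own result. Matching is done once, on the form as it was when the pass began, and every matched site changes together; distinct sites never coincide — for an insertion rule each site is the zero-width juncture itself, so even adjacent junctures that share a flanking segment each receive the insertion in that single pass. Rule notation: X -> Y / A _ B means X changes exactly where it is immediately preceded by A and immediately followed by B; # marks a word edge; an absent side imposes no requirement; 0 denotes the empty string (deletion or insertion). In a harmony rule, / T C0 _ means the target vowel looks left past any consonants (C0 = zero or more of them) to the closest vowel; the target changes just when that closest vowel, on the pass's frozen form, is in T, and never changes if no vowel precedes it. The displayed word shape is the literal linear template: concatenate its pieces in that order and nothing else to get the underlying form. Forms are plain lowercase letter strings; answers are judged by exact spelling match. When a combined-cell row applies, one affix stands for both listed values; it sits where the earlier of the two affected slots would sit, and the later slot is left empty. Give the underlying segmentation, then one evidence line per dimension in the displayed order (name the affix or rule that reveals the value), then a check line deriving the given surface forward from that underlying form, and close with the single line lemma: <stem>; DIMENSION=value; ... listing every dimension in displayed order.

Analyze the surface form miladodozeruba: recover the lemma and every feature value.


underlying: milad-dz-ru-ba
KEL=lu - signalled by the affix -ru
GRD=em - signalled by the affix -ba
CLASS=fe - signalled by the affix -dz
check: miladdzruba -> miladedezeruba -> miladodezeruba -> miladodezeruba -> miladodozeruba
lemma: milad; KEL=lu; GRD=em; CLASS=fe


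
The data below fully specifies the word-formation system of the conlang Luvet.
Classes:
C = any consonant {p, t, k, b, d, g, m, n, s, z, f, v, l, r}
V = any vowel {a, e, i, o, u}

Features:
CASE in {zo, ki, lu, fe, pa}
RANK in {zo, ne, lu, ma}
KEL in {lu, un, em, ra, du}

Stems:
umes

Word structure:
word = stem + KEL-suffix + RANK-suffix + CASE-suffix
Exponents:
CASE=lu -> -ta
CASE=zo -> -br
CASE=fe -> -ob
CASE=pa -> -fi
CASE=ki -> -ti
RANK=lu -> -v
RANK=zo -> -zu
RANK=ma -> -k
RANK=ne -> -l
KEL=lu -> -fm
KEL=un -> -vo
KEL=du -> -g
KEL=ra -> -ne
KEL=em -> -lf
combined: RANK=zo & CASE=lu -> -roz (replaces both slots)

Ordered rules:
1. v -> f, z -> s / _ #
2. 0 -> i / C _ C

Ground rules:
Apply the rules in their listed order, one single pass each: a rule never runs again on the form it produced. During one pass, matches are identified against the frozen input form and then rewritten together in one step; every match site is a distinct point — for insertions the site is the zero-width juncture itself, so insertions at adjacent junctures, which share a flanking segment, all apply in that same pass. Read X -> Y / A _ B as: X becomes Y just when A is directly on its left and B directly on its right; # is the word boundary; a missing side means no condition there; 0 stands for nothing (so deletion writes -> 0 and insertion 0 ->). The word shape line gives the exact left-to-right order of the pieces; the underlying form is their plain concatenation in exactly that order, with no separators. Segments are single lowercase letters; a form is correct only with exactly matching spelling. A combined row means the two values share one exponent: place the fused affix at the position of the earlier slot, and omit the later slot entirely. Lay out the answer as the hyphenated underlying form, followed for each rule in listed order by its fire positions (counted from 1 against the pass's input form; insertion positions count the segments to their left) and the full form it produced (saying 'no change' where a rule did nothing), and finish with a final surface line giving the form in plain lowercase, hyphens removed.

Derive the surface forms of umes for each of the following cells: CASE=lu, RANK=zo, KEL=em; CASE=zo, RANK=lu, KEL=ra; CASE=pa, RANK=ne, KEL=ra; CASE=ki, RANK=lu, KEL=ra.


cell CASE=lu, RANK=zo, KEL=em:
underlying: umes-lf-roz
1. v -> f, z -> s / _ #: fires at position(s) 9: umeslfros
2. 0 -> i / C _ C: inserts after position(s) 4, 5, 6: umesilifiros
surface: umesilifiros

cell CASE=zo, RANK=lu, KEL=ra:
underlying: umes-ne-v-br
1. v -> f, z -> s / _ #: no change
2. 0 -> i / C _ C: inserts after position(s) 4, 7, 8: umesinevibir
surface: umesinevibir

cell CASE=pa, RANK=ne, KEL=ra:
underlying: umes-ne-l-fi
1. v -> f, z -> s / _ #: no change
2. 0 -> i / C _ C: inserts after position(s) 4, 7: umesinelifi
surface: umesinelifi

cell CASE=ki, RANK=lu, KEL=ra:
underlying: umes-ne-v-ti
1. v -> f, z -> s / _ #: no change
2. 0 -> i / C _ C: inserts after position(s) 4, 7: umesineviti
surface: umesineviti


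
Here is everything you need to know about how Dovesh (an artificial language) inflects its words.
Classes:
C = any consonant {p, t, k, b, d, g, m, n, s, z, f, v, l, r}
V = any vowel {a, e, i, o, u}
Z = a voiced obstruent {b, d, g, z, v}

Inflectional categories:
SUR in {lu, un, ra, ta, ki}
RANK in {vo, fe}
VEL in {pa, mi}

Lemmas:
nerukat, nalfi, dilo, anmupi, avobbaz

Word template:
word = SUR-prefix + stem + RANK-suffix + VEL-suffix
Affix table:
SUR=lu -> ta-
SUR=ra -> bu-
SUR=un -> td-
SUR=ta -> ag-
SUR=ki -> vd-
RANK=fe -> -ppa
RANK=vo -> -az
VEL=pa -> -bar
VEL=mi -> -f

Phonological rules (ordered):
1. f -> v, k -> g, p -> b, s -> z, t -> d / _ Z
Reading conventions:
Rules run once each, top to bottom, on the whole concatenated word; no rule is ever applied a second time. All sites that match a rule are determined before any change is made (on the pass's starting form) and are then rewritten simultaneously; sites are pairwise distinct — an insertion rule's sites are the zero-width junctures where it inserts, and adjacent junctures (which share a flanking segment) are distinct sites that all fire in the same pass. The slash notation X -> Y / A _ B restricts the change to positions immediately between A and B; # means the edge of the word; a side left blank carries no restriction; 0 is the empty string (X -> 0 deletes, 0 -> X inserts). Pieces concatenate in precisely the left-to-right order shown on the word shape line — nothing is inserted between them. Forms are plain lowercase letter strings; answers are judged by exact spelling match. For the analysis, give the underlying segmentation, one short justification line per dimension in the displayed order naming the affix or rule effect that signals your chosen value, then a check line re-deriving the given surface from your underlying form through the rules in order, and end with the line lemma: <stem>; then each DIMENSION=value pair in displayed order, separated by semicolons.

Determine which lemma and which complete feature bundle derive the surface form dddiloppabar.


underlying: td-dilo-ppa-bar
SUR=un - signalled by the affix td-
RANK=fe - signalled by the affix -ppa
VEL=pa - signalled by the affix -bar
check: tddiloppabar -> dddiloppabar
lemma: dilo; SUR=un; RANK=fe; VEL=pa
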